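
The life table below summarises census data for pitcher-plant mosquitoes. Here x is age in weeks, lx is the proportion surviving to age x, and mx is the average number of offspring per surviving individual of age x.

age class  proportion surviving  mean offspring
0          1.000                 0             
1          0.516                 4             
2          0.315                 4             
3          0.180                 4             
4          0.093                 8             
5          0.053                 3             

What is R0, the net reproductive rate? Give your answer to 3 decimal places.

4.947

lx·mx by age: 0, 2.064, 1.26, 0.72, 0.744, 0.159
R0 = Σ lx·mx = 4.947 → 4.947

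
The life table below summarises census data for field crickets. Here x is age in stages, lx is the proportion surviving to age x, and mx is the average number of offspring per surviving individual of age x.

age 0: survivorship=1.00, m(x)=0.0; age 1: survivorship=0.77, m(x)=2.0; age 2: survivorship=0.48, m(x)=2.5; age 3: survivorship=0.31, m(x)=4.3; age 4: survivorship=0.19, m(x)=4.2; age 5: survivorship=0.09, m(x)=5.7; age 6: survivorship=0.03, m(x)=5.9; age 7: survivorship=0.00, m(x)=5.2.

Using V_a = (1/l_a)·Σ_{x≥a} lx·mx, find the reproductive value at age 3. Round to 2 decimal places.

9.10

lx·mx for x ≥ 3: 1.333, 0.798, 0.513, 0.177, 0 → sum = 2.821
V_3 = 2.821 / l_3 = 2.821 / 0.31 = 9.1 → 9.10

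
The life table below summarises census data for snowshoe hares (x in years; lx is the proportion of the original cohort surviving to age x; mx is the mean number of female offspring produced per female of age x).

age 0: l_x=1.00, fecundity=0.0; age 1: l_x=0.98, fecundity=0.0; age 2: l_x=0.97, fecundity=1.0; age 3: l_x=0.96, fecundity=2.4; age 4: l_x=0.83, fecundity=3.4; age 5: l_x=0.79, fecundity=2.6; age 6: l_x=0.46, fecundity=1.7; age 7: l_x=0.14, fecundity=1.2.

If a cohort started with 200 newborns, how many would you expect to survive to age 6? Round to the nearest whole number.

Expected survivors = N0 · l_6 = 200 × 0.46 = 92 → 92

92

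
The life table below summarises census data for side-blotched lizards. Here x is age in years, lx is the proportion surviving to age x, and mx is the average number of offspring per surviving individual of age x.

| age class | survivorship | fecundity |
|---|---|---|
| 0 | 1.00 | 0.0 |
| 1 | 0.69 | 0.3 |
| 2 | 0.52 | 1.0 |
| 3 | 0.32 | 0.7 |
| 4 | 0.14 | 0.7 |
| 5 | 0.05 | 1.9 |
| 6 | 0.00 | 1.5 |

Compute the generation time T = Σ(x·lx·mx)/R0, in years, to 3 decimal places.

lx·mx: 0, 0.207, 0.52, 0.224, 0.098, 0.095, 0 → R0 = 1.144
x·lx·mx: 0, 0.207, 1.04, 0.672, 0.392, 0.475, 0 → Σ = 2.786
T = 2.786 / 1.144 = 2.435315… → 2.435

2.435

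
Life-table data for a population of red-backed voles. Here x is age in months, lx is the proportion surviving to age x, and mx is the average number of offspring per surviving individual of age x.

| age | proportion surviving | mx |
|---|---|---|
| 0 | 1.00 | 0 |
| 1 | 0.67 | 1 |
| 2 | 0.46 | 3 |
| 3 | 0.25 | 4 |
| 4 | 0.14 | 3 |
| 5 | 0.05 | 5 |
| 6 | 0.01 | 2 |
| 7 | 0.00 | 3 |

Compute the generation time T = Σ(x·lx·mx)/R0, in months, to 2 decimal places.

2.53

lx·mx: 0, 0.67, 1.38, 1, 0.42, 0.25, 0.02, 0 → R0 = 3.74
x·lx·mx: 0, 0.67, 2.76, 3, 1.68, 1.25, 0.12, 0 → Σ = 9.48
T = 9.48 / 3.74 = 2.534759… → 2.53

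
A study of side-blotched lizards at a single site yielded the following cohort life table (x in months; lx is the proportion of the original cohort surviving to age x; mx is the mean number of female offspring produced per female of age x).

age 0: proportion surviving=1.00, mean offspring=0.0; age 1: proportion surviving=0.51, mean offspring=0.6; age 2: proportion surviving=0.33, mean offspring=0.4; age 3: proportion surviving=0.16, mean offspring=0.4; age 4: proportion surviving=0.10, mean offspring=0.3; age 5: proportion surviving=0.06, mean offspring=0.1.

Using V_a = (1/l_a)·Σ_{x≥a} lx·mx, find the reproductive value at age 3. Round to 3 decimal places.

0.625

lx·mx for x ≥ 3: 0.064, 0.03, 0.006 → sum = 0.1
V_3 = 0.1 / l_3 = 0.1 / 0.16 = 0.625 → 0.625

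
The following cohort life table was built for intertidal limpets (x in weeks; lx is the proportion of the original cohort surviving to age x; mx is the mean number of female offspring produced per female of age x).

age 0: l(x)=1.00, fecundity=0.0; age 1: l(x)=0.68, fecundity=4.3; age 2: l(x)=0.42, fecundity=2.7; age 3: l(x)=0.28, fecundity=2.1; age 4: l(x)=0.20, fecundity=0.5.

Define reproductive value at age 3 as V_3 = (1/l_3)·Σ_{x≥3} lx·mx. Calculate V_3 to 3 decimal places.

lx·mx for x ≥ 3: 0.588, 0.1 → sum = 0.688
V_3 = 0.688 / l_3 = 0.688 / 0.28 = 2.457143… → 2.457

2.457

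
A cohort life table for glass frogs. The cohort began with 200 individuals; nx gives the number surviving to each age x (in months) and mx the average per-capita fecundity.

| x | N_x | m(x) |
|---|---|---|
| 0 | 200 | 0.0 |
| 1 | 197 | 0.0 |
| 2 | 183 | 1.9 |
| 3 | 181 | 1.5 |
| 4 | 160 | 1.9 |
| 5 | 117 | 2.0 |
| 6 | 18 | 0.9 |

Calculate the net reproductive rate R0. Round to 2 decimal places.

5.87

lx = nx/n0 = nx/200: 1, 0.985, 0.915, 0.905, 0.8, 0.585, 0.09
lx·mx by age: 0, 0, 1.7385, 1.3575, 1.52, 1.17, 0.081
R0 = Σ lx·mx = 5.867 → 5.87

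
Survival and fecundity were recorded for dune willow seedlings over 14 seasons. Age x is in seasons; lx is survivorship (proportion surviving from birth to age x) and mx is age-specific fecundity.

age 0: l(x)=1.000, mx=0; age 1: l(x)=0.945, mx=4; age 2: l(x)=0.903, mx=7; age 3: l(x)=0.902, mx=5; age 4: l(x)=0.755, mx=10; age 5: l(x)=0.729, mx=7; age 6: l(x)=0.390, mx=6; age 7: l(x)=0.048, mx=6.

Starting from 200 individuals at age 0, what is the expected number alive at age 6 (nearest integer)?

78

Expected survivors = N0 · l_6 = 200 × 0.390 = 78 → 78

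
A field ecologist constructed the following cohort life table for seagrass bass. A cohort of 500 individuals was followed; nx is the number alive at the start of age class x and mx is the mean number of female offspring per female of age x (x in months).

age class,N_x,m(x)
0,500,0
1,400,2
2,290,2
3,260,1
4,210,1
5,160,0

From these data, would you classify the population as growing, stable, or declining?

lx = nx/n0 = nx/500: 1, 0.8, 0.58, 0.52, 0.42, 0.32
R0 = Σ lx·mx = 0 + 1.6 + 1.16 + 0.52 + 0.42 + 0 = 3.7
R0 > 1, so the population is growing.

growing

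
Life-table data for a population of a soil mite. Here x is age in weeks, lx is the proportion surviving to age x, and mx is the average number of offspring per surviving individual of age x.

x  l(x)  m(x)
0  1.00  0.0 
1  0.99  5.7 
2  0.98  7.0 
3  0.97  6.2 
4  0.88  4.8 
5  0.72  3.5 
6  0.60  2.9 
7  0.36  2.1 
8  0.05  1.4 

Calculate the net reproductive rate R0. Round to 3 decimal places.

27.827

lx·mx by age: 0, 5.643, 6.86, 6.014, 4.224, 2.52, 1.74, 0.756, 0.07
R0 = Σ lx·mx = 27.827 → 27.827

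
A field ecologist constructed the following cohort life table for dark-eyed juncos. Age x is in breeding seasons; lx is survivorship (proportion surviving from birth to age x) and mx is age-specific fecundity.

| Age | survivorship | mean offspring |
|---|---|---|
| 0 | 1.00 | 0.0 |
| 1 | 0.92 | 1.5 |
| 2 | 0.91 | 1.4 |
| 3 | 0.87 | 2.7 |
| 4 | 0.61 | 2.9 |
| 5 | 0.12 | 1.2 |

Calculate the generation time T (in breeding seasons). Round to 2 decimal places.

2.71

lx·mx: 0, 1.38, 1.274, 2.349, 1.769, 0.144 → R0 = 6.916
x·lx·mx: 0, 1.38, 2.548, 7.047, 7.076, 0.72 → Σ = 18.771
T = 18.771 / 6.916 = 2.714141… → 2.71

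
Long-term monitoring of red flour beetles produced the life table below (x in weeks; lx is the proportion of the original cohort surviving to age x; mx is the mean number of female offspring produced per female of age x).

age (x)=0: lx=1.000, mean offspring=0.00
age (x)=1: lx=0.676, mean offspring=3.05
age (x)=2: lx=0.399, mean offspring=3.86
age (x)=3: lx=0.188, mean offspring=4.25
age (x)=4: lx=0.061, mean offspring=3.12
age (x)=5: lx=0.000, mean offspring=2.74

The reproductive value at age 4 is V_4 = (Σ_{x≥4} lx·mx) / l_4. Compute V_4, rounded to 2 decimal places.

lx·mx for x ≥ 4: 0.19032, 0 → sum = 0.19032
V_4 = 0.19032 / l_4 = 0.19032 / 0.061 = 3.12 → 3.12

3.12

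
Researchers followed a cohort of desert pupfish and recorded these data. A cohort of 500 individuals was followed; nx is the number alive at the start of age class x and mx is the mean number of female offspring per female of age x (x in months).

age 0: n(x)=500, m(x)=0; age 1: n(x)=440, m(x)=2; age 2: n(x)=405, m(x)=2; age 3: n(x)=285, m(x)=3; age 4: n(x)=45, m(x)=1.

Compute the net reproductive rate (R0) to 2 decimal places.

lx = nx/n0 = nx/500: 1, 0.88, 0.81, 0.57, 0.09
lx·mx by age: 0, 1.76, 1.62, 1.71, 0.09
R0 = Σ lx·mx = 5.18 → 5.18

5.18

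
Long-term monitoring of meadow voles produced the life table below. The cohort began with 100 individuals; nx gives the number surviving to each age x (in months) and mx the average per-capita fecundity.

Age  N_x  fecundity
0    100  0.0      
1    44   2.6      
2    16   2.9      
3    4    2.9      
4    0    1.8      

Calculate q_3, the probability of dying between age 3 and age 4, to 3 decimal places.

1.000

lx = nx/n0 = nx/100: 1, 0.44, 0.16, 0.04, 0
q_3 = (l_3 − l_4) / l_3 = (0.04 − 0) / 0.04
     = 0.04 / 0.04 = 1 → 1.000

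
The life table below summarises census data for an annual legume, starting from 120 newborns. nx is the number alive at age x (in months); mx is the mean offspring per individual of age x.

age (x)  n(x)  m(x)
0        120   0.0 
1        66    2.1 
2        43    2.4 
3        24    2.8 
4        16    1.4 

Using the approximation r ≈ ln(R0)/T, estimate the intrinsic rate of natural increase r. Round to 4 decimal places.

0.5292

lx = nx/n0 = nx/120: 1, 0.55, 0.35833…, 0.2, 0.13333…
R0 = Σ lx·mx = 0 + 1.155 + 0.86… + 0.56 + 0.18667… = 2.761667…
Σ x·lx·mx = 5.301667…; T = 5.301667…/2.761667… = 1.91973…
r ≈ ln(R0)/T = ln(2.761667…)/1.91973… = 0.529154… → 0.5292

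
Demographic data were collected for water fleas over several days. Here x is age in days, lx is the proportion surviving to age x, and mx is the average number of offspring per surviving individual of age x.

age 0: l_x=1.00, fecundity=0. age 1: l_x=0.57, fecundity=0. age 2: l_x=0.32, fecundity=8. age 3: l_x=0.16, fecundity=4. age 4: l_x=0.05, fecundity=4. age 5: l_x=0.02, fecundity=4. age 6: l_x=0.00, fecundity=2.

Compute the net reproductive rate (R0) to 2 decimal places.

lx·mx by age: 0, 0, 2.56, 0.64, 0.2, 0.08, 0
R0 = Σ lx·mx = 3.48 → 3.48

3.48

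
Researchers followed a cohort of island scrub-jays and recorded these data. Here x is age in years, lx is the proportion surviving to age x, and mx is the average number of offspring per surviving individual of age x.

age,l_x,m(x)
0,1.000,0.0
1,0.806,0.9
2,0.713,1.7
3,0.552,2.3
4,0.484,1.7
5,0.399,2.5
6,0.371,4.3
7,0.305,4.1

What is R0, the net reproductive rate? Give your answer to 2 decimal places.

7.87

lx·mx by age: 0, 0.7254, 1.2121, 1.2696, 0.8228, 0.9975, 1.5953, 1.2505
R0 = Σ lx·mx = 7.8732 → 7.87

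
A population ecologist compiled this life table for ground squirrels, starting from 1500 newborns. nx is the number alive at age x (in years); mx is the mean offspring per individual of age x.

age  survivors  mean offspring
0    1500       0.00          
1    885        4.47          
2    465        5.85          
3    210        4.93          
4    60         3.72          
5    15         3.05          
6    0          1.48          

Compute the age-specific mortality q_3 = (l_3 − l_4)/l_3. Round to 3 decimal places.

lx = nx/n0 = nx/1500: 1, 0.59, 0.31, 0.14, 0.04, 0.01, 0
q_3 = (l_3 − l_4) / l_3 = (0.14 − 0.04) / 0.14
     = 0.1 / 0.14 = 0.714286… → 0.714

0.714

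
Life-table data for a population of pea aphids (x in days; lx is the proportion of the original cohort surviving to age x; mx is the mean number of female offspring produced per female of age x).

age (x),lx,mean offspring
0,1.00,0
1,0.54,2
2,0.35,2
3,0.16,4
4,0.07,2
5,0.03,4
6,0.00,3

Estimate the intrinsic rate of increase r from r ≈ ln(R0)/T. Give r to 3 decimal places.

0.475

R0 = Σ lx·mx = 0 + 1.08 + 0.7 + 0.64 + 0.14 + 0.12 + 0 = 2.68
Σ x·lx·mx = 5.56; T = 5.56/2.68 = 2.07463…
r ≈ ln(R0)/T = ln(2.68)/2.07463… = 0.47518… → 0.475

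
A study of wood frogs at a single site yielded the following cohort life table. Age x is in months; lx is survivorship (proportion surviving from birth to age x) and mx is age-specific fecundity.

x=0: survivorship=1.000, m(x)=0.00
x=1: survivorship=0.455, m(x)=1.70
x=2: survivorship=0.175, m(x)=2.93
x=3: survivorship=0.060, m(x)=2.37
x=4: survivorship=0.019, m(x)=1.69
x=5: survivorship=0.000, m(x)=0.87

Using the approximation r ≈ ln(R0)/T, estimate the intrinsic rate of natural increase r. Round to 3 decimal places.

0.235

R0 = Σ lx·mx = 0 + 0.7735 + 0.51275 + 0.1422 + 0.03211 + 0 = 1.46056
Σ x·lx·mx = 2.35404; T = 2.35404/1.46056 = 1.61174…
r ≈ ln(R0)/T = ln(1.46056)/1.61174… = 0.23504… → 0.235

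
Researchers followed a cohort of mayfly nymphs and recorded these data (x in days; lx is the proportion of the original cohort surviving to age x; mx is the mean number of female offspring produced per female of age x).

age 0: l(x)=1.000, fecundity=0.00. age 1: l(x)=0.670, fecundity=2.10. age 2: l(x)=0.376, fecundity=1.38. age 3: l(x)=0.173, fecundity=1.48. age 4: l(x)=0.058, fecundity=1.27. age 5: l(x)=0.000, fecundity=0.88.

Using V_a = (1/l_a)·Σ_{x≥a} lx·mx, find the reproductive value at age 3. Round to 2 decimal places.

lx·mx for x ≥ 3: 0.25604, 0.07366, 0 → sum = 0.3297
V_3 = 0.3297 / l_3 = 0.3297 / 0.173 = 1.90578… → 1.91

1.91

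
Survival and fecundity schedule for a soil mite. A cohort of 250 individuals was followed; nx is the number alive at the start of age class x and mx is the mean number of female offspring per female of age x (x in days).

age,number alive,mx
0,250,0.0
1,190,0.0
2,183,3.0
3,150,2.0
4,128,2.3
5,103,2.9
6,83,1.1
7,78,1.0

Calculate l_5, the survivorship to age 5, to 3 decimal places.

0.412

l_5 = n_5/n_0 = 103/250 = 0.412 → 0.412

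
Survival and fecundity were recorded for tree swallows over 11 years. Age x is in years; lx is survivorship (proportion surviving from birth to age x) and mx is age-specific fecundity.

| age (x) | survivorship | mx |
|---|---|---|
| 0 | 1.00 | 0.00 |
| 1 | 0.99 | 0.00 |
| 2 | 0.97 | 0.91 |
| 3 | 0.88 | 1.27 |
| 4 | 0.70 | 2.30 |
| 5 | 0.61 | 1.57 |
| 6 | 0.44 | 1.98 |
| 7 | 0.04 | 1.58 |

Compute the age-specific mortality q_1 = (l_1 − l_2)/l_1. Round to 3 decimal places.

0.020

q_1 = (l_1 − l_2) / l_1 = (0.99 − 0.97) / 0.99
     = 0.02 / 0.99 = 0.020202… → 0.020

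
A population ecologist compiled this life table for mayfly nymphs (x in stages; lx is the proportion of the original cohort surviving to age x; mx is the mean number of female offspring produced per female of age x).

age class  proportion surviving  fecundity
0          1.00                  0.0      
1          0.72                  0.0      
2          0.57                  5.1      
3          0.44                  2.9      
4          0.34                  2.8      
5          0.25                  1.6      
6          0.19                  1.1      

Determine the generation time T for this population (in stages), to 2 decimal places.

2.91

lx·mx: 0, 0, 2.907, 1.276, 0.952, 0.4, 0.209 → R0 = 5.744
x·lx·mx: 0, 0, 5.814, 3.828, 3.808, 2, 1.254 → Σ = 16.704
T = 16.704 / 5.744 = 2.908078… → 2.91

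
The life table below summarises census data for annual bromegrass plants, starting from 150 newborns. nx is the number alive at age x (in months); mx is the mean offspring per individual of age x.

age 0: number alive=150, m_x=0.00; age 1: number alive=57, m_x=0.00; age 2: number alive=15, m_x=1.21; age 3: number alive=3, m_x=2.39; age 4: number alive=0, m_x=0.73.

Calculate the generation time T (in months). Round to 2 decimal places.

lx = nx/n0 = nx/150: 1, 0.38, 0.1, 0.02, 0
lx·mx: 0, 0, 0.121, 0.0478, 0 → R0 = 0.1688
x·lx·mx: 0, 0, 0.242, 0.1434, 0 → Σ = 0.3854
T = 0.3854 / 0.1688 = 2.283175… → 2.28

2.28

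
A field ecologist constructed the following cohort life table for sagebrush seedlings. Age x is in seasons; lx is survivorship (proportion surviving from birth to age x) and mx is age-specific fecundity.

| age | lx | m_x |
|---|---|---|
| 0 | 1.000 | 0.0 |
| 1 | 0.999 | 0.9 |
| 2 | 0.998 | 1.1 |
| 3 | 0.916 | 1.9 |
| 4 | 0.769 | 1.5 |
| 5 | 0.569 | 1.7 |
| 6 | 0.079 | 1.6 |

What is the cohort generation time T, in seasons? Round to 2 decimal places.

lx·mx: 0, 0.8991, 1.0978, 1.7404, 1.1535, 0.9673, 0.1264 → R0 = 5.9845
x·lx·mx: 0, 0.8991, 2.1956, 5.2212, 4.614, 4.8365, 0.7584 → Σ = 18.5248
T = 18.5248 / 5.9845 = 3.095463… → 3.10

3.10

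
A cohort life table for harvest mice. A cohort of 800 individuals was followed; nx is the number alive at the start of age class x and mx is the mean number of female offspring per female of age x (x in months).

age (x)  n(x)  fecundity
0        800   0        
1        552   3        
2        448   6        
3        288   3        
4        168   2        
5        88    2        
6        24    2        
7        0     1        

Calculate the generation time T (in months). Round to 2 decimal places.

lx = nx/n0 = nx/800: 1, 0.69, 0.56, 0.36, 0.21, 0.11, 0.03, 0
lx·mx: 0, 2.07, 3.36, 1.08, 0.42, 0.22, 0.06, 0 → R0 = 7.21
x·lx·mx: 0, 2.07, 6.72, 3.24, 1.68, 1.1, 0.36, 0 → Σ = 15.17
T = 15.17 / 7.21 = 2.104022… → 2.10

2.10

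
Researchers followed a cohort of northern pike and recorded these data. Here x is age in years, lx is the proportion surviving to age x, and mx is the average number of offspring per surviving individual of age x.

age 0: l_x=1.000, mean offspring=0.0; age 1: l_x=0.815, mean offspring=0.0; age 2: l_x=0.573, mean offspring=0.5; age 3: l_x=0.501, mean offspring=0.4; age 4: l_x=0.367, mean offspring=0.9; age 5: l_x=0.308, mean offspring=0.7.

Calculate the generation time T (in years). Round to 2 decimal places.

3.46

lx·mx: 0, 0, 0.2865, 0.2004, 0.3303, 0.2156 → R0 = 1.0328
x·lx·mx: 0, 0, 0.573, 0.6012, 1.3212, 1.078 → Σ = 3.5734
T = 3.5734 / 1.0328 = 3.459915… → 3.46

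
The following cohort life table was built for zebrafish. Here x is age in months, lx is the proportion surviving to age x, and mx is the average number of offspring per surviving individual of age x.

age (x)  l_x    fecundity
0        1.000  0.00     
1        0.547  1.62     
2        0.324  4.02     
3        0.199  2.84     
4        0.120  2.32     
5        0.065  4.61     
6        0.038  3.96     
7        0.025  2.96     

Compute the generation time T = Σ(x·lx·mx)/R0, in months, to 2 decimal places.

lx·mx: 0, 0.88614, 1.30248, 0.56516, 0.2784, 0.29965, 0.15048, 0.074 → R0 = 3.55631
x·lx·mx: 0, 0.88614, 2.60496, 1.69548, 1.1136, 1.49825, 0.90288, 0.518 → Σ = 9.21931
T = 9.21931 / 3.55631 = 2.592381… → 2.59

2.59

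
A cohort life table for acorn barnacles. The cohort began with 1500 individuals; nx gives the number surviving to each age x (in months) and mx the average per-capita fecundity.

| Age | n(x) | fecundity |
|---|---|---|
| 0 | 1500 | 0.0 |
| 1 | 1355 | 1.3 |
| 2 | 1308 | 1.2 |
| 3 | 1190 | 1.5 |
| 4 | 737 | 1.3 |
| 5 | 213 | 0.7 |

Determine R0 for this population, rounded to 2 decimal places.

4.15

lx = nx/n0 = nx/1500: 1, 0.90333…, 0.872, 0.79333…, 0.49133…, 0.142
lx·mx by age: 0, 1.174333…, 1.0464, 1.19…, 0.638733…, 0.0994
R0 = Σ lx·mx = 4.148867… → 4.15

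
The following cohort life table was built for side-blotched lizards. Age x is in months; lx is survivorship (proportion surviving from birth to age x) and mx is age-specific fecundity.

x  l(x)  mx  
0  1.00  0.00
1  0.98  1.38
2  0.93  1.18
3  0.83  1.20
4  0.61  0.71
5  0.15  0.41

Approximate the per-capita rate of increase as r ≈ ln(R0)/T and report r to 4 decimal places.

R0 = Σ lx·mx = 0 + 1.3524 + 1.0974 + 0.996 + 0.4331 + 0.0615 = 3.9404
Σ x·lx·mx = 8.5751; T = 8.5751/3.9404 = 2.1762…
r ≈ ln(R0)/T = ln(3.9404)/2.1762… = 0.630127… → 0.6301

0.6301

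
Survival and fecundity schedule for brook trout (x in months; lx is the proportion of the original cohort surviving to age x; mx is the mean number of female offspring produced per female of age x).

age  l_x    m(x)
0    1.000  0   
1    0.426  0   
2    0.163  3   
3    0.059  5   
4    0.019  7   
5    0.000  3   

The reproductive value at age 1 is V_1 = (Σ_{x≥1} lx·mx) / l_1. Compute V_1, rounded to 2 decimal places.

lx·mx for x ≥ 1: 0, 0.489, 0.295, 0.133, 0 → sum = 0.917
V_1 = 0.917 / l_1 = 0.917 / 0.426 = 2.152582… → 2.15

2.15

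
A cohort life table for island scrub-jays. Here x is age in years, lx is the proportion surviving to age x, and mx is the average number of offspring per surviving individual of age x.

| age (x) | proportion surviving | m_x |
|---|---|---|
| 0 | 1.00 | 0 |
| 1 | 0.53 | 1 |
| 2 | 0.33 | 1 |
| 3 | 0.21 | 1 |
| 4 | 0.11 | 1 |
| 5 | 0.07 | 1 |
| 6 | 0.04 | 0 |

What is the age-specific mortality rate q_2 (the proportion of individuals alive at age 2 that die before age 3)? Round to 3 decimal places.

q_2 = (l_2 − l_3) / l_2 = (0.33 − 0.21) / 0.33
     = 0.12 / 0.33 = 0.363636… → 0.364

0.364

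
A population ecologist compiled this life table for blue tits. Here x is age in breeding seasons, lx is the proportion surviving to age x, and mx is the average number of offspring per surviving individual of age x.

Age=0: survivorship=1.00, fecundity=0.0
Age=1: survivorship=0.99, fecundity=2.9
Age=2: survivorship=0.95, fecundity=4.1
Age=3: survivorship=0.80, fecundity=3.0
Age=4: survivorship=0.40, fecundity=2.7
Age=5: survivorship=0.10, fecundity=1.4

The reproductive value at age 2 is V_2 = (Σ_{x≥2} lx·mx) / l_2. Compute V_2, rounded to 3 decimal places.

7.911

lx·mx for x ≥ 2: 3.895, 2.4, 1.08, 0.14 → sum = 7.515
V_2 = 7.515 / l_2 = 7.515 / 0.95 = 7.910526… → 7.911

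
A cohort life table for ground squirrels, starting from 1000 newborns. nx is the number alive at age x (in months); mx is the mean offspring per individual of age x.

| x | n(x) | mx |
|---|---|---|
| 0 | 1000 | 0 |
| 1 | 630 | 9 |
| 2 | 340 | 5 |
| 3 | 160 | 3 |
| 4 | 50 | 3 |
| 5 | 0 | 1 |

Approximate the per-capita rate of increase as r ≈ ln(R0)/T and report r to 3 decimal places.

1.497

lx = nx/n0 = nx/1000: 1, 0.63, 0.34, 0.16, 0.05, 0
R0 = Σ lx·mx = 0 + 5.67 + 1.7 + 0.48 + 0.15 + 0 = 8
Σ x·lx·mx = 11.11; T = 11.11/8 = 1.38875
r ≈ ln(R0)/T = ln(8)/1.38875 = 1.49735… → 1.497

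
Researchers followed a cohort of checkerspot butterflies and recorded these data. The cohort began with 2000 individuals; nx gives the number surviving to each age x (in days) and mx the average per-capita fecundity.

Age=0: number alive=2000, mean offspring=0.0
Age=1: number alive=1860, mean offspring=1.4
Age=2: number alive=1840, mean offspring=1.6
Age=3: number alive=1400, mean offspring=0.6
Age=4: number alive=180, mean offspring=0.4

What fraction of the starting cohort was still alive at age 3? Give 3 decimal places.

l_3 = n_3/n_0 = 1400/2000 = 0.7 → 0.700

0.700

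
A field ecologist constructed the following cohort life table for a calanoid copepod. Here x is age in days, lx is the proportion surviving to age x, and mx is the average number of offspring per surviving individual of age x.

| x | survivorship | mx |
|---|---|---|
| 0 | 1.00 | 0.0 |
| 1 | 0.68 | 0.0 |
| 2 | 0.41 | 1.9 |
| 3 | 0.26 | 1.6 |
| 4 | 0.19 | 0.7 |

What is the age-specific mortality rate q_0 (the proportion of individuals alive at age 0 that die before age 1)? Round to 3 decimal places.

0.320

q_0 = (l_0 − l_1) / l_0 = (1 − 0.68) / 1
     = 0.32 / 1 = 0.32 → 0.320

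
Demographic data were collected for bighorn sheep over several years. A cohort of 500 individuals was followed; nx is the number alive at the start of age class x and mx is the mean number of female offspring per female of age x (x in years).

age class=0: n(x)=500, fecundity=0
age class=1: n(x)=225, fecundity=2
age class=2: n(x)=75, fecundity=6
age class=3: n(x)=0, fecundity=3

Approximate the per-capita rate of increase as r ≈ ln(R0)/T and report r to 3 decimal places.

0.392

lx = nx/n0 = nx/500: 1, 0.45, 0.15, 0
R0 = Σ lx·mx = 0 + 0.9 + 0.9 + 0 = 1.8
Σ x·lx·mx = 2.7; T = 2.7/1.8 = 1.5
r ≈ ln(R0)/T = ln(1.8)/1.5 = 0.39186… → 0.392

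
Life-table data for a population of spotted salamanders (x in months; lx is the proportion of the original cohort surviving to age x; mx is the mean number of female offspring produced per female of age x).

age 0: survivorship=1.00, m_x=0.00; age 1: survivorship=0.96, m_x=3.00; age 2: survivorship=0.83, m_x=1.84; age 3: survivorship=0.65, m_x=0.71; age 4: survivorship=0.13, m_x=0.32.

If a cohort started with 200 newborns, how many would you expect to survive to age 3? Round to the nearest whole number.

Expected survivors = N0 · l_3 = 200 × 0.65 = 130 → 130

130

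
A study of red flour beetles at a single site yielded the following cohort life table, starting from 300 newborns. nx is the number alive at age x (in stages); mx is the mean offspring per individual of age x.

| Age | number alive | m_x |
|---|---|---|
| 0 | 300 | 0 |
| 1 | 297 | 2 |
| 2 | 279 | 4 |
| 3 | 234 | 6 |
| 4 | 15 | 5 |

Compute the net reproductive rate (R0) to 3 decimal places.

lx = nx/n0 = nx/300: 1, 0.99, 0.93, 0.78, 0.05
lx·mx by age: 0, 1.98, 3.72, 4.68, 0.25
R0 = Σ lx·mx = 10.63 → 10.630

10.630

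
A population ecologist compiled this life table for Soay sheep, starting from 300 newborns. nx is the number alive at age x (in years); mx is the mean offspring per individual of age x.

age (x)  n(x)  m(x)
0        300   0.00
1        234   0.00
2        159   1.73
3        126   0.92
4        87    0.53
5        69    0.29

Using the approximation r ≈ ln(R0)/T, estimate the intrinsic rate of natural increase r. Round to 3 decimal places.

0.163

lx = nx/n0 = nx/300: 1, 0.78, 0.53, 0.42, 0.29, 0.23
R0 = Σ lx·mx = 0 + 0 + 0.9169 + 0.3864 + 0.1537 + 0.0667 = 1.5237
Σ x·lx·mx = 3.9413; T = 3.9413/1.5237 = 2.58666…
r ≈ ln(R0)/T = ln(1.5237)/2.58666… = 0.16281… → 0.163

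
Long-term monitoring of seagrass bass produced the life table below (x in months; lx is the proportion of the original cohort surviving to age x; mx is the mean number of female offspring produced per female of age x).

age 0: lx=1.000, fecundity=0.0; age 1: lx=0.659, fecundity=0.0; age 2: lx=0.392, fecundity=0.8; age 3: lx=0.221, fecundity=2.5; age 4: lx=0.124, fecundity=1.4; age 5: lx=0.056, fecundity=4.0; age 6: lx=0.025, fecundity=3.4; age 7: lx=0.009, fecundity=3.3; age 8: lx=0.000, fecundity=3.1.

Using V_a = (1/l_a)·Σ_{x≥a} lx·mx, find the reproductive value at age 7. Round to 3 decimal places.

3.300

lx·mx for x ≥ 7: 0.0297, 0 → sum = 0.0297
V_7 = 0.0297 / l_7 = 0.0297 / 0.009 = 3.3 → 3.300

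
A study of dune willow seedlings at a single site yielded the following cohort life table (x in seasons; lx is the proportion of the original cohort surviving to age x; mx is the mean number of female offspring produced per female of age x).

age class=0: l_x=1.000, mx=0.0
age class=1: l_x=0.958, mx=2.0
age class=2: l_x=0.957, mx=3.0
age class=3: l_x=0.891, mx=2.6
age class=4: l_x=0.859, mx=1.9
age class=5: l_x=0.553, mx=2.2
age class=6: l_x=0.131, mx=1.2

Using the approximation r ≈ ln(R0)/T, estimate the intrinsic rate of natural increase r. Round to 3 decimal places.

0.830

R0 = Σ lx·mx = 0 + 1.916 + 2.871 + 2.3166 + 1.6321 + 1.2166 + 0.1572 = 10.1095
Σ x·lx·mx = 28.1624; T = 28.1624/10.1095 = 2.78574…
r ≈ ln(R0)/T = ln(10.1095)/2.78574… = 0.83047… → 0.830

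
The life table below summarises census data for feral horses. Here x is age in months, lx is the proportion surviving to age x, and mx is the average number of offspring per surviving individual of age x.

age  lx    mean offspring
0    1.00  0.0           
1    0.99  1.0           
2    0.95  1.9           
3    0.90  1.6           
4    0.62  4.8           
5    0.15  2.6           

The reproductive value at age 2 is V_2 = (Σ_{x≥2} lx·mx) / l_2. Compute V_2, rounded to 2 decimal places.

6.96

lx·mx for x ≥ 2: 1.805, 1.44, 2.976, 0.39 → sum = 6.611
V_2 = 6.611 / l_2 = 6.611 / 0.95 = 6.958947… → 6.96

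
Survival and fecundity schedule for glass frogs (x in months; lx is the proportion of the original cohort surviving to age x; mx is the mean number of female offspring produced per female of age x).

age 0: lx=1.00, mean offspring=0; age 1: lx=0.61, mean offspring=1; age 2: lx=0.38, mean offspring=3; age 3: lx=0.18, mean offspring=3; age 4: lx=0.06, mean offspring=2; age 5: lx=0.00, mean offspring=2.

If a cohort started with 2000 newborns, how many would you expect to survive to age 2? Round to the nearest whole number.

760

Expected survivors = N0 · l_2 = 2000 × 0.38 = 760 → 760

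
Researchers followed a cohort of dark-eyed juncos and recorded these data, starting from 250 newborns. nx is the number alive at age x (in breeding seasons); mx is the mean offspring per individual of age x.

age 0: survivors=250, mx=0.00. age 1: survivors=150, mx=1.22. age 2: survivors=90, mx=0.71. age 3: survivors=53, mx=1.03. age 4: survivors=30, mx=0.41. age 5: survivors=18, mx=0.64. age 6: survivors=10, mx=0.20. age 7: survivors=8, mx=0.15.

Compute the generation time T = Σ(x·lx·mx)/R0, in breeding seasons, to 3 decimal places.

lx = nx/n0 = nx/250: 1, 0.6, 0.36, 0.212, 0.12, 0.072, 0.04, 0.032
lx·mx: 0, 0.732, 0.2556, 0.21836, 0.0492, 0.04608, 0.008, 0.0048 → R0 = 1.31404
x·lx·mx: 0, 0.732, 0.5112, 0.65508, 0.1968, 0.2304, 0.048, 0.0336 → Σ = 2.40708
T = 2.40708 / 1.31404 = 1.831816… → 1.832

1.832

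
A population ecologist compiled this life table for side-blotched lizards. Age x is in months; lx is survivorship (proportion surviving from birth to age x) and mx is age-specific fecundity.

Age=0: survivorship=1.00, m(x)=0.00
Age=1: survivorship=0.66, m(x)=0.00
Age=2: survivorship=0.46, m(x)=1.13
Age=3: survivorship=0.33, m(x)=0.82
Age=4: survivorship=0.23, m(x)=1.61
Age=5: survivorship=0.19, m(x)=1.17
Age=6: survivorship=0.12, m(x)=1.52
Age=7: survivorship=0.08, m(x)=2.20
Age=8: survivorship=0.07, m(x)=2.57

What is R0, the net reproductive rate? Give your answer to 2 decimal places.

1.92

lx·mx by age: 0, 0, 0.5198, 0.2706, 0.3703, 0.2223, 0.1824, 0.176, 0.1799
R0 = Σ lx·mx = 1.9213 → 1.92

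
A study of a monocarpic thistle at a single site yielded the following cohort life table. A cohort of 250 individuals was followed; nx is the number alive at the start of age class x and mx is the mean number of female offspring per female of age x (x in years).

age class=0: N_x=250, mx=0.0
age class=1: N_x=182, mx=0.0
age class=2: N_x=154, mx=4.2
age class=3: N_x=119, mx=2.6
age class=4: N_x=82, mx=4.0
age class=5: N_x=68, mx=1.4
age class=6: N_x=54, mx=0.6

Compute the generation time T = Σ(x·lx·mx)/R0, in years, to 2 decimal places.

lx = nx/n0 = nx/250: 1, 0.728, 0.616, 0.476, 0.328, 0.272, 0.216
lx·mx: 0, 0, 2.5872, 1.2376, 1.312, 0.3808, 0.1296 → R0 = 5.6472
x·lx·mx: 0, 0, 5.1744, 3.7128, 5.248, 1.904, 0.7776 → Σ = 16.8168
T = 16.8168 / 5.6472 = 2.977901… → 2.98

2.98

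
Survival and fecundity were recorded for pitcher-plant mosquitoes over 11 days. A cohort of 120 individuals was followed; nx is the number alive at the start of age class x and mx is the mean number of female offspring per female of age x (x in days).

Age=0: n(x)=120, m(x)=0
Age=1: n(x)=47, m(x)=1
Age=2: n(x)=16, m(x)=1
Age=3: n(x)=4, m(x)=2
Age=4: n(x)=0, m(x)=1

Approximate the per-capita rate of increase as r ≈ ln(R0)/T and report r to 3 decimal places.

lx = nx/n0 = nx/120: 1, 0.39167…, 0.13333…, 0.03333…, 0
R0 = Σ lx·mx = 0 + 0.39167… + 0.13333… + 0.06667… + 0 = 0.591667…
Σ x·lx·mx = 0.858333…; T = 0.858333…/0.591667… = 1.4507…
r ≈ ln(R0)/T = ln(0.591667…)/1.4507… = -0.36176… → -0.362

-0.362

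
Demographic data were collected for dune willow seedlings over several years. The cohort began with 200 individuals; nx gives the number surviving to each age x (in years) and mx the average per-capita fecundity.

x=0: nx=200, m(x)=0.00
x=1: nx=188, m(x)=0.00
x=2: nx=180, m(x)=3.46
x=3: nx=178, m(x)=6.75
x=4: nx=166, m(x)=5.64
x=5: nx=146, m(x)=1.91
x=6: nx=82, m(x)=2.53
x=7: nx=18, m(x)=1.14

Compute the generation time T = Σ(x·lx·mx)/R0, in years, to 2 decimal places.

3.48

lx = nx/n0 = nx/200: 1, 0.94, 0.9, 0.89, 0.83, 0.73, 0.41, 0.09
lx·mx: 0, 0, 3.114, 6.0075, 4.6812, 1.3943, 1.0373, 0.1026 → R0 = 16.3369
x·lx·mx: 0, 0, 6.228, 18.0225, 18.7248, 6.9715, 6.2238, 0.7182 → Σ = 56.8888
T = 56.8888 / 16.3369 = 3.482227… → 3.48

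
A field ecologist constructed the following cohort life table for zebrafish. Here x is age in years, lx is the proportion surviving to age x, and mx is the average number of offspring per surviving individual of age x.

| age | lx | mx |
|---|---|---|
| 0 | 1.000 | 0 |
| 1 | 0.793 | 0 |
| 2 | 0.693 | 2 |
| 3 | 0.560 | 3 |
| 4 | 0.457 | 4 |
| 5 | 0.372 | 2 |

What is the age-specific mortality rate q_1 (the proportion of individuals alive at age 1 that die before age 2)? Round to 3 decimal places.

q_1 = (l_1 − l_2) / l_1 = (0.793 − 0.693) / 0.793
     = 0.1 / 0.793 = 0.126103… → 0.126

0.126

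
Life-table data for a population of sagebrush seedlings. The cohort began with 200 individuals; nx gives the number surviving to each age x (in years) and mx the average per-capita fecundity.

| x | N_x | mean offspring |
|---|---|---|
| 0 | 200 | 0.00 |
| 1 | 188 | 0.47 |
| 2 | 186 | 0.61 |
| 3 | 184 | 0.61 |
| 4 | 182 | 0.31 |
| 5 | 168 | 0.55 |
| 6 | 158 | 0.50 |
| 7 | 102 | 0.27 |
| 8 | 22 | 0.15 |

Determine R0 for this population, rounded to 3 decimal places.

2.864

lx = nx/n0 = nx/200: 1, 0.94, 0.93, 0.92, 0.91, 0.84, 0.79, 0.51, 0.11
lx·mx by age: 0, 0.4418, 0.5673, 0.5612, 0.2821, 0.462, 0.395, 0.1377, 0.0165
R0 = Σ lx·mx = 2.8636 → 2.864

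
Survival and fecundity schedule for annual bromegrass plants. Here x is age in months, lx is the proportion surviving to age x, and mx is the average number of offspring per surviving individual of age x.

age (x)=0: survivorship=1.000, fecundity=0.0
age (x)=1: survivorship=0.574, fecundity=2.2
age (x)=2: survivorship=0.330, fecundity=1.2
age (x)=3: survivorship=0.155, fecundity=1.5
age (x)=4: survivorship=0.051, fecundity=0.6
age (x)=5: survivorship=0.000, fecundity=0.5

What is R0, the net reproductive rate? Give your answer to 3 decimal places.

lx·mx by age: 0, 1.2628, 0.396, 0.2325, 0.0306, 0
R0 = Σ lx·mx = 1.9219 → 1.922

1.922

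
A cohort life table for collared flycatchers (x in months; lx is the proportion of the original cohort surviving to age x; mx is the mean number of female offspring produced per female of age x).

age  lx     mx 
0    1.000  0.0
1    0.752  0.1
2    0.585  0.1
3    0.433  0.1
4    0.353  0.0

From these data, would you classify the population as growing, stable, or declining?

declining

R0 = Σ lx·mx = 0 + 0.0752 + 0.0585 + 0.0433 + 0 = 0.177
R0 < 1, so the population is declining.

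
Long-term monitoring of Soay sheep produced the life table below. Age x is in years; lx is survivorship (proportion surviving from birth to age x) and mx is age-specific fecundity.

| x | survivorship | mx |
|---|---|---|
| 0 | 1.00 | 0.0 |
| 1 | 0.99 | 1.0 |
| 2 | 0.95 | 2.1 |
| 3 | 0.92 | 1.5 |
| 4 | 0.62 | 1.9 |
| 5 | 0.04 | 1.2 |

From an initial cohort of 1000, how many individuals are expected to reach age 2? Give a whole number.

Expected survivors = N0 · l_2 = 1000 × 0.95 = 950 → 950

950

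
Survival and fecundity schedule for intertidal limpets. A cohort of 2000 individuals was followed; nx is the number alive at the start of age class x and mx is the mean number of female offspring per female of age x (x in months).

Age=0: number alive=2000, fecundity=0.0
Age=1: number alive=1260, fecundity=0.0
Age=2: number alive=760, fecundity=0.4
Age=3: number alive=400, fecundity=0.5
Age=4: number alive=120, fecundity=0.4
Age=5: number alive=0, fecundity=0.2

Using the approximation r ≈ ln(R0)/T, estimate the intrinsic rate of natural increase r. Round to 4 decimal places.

lx = nx/n0 = nx/2000: 1, 0.63, 0.38, 0.2, 0.06, 0
R0 = Σ lx·mx = 0 + 0 + 0.152 + 0.1 + 0.024 + 0 = 0.276
Σ x·lx·mx = 0.7; T = 0.7/0.276 = 2.53623…
r ≈ ln(R0)/T = ln(0.276)/2.53623… = -0.507585… → -0.5076

-0.5076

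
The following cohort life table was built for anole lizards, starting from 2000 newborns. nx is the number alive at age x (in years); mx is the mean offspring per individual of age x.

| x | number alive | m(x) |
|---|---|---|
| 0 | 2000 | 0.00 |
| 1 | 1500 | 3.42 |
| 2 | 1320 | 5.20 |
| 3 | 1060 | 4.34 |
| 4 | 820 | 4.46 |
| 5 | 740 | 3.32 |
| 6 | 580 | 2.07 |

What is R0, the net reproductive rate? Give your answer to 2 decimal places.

lx = nx/n0 = nx/2000: 1, 0.75, 0.66, 0.53, 0.41, 0.37, 0.29
lx·mx by age: 0, 2.565, 3.432, 2.3002, 1.8286, 1.2284, 0.6003
R0 = Σ lx·mx = 11.9545 → 11.95

11.95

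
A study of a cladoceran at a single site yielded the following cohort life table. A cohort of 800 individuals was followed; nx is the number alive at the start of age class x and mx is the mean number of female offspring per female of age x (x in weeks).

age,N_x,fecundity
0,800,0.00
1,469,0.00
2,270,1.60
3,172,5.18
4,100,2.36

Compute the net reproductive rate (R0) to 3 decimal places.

1.949

lx = nx/n0 = nx/800: 1, 0.58625, 0.3375, 0.215, 0.125
lx·mx by age: 0, 0, 0.54, 1.1137, 0.295
R0 = Σ lx·mx = 1.9487… → 1.949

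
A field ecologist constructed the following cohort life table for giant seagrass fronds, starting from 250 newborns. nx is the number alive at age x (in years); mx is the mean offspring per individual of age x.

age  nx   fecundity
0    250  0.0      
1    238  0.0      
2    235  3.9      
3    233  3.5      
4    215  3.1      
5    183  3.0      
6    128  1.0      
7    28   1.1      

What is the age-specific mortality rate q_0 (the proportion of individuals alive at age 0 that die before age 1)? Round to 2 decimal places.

0.05

lx = nx/n0 = nx/250: 1, 0.952, 0.94, 0.932, 0.86, 0.732, 0.512, 0.112
q_0 = (l_0 − l_1) / l_0 = (1 − 0.952) / 1
     = 0.048 / 1 = 0.048 → 0.05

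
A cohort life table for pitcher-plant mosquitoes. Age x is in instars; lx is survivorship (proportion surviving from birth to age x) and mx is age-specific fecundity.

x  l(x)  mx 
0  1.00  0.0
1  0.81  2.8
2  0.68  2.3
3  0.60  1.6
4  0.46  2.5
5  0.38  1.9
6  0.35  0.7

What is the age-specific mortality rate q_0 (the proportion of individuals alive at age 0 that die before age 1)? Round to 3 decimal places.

q_0 = (l_0 − l_1) / l_0 = (1 − 0.81) / 1
     = 0.19 / 1 = 0.19 → 0.190

0.190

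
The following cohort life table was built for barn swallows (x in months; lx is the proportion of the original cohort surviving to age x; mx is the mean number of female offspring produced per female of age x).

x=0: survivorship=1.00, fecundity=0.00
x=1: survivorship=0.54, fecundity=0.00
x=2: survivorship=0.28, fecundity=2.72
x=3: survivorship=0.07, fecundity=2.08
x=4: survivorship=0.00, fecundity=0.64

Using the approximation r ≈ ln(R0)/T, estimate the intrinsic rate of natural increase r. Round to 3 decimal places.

R0 = Σ lx·mx = 0 + 0 + 0.7616 + 0.1456 + 0 = 0.9072
Σ x·lx·mx = 1.96; T = 1.96/0.9072 = 2.16049…
r ≈ ln(R0)/T = ln(0.9072)/2.16049… = -0.04508… → -0.045

-0.045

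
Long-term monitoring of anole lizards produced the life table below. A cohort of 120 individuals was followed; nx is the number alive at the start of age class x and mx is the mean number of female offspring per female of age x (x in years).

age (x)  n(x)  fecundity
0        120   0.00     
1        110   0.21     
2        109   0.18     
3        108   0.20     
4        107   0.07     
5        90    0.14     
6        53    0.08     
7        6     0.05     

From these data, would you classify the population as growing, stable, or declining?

lx = nx/n0 = nx/120: 1, 0.91667…, 0.90833…, 0.9, 0.89167…, 0.75, 0.44167…, 0.05
R0 = Σ lx·mx = 0 + 0.1925… + 0.1635… + 0.18 + 0.062417… + 0.105 + 0.035333… + 0.0025 = 0.74125…
R0 < 1, so the population is declining.

declining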